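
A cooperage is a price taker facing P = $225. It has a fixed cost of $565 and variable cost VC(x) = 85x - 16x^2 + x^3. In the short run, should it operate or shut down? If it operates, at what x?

Variable cost is VC = 85x - 16x^2 + x^3, so AVC = VC/x = 85 - 16x + x^2 and MC = dTC/dx = 85 - 32x + 3x^2.
The AVC parabola has its vertex at x = 16/2 = 8, where AVC = 85 - 16·8 + 8^2 = $21.
Since P = $225 ≥ min AVC = $21, price covers variable cost and the firm should produce.
P = MC gives -140 - 32x + 3x^2 = 0, with roots -10/3 and 14. Take the larger (rising MC): x* = 14.
Check: AVC at x = 14 is $57 ≤ P, so revenue covers variable cost.
Profit = P·x − TC = 225·14 − 1363 = $1787.

Produce at x = 14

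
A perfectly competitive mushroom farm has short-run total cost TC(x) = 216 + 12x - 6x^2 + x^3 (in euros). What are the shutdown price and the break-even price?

Shutdown price = €3; break-even price = €48

Shutdown price = min AVC. AVC = 12 - 6x + x^2, with vertex at x = 3 and minimum €3.
ATC = 216/x + 12 - 6x + x^2. Setting dATC/dx = −216/x^2 − 6 + 2x = 0 gives x = 6 (since 2·6^3 − 6·6^2 = 216).
min ATC = 216/6 + 12 − 6·6 + 6^2 = €48. That is the break-even price.
For €3 ≤ P < €48 the firm produces at a loss; below €3 it shuts down.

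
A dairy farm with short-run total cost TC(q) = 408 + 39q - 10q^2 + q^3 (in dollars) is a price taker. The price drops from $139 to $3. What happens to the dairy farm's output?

AVC = 39 - 10q + q^2, minimized at q = 5 where min AVC = $14. MC = 39 - 20q + 3q^2.
At P = $139 ≥ min AVC, set P = MC on the rising branch: q = 10.
At P = $3 < min AVC = $14, price no longer covers variable cost at any output, so the firm shuts down: q = 0.

Output falls from 10 to 0 (the firm shuts down)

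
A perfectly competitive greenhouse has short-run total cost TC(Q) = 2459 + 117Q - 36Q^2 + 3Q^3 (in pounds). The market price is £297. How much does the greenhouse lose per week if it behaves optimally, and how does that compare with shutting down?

Profit = -£59 at Q = 10

AVC = 117 - 36Q + 3Q^2 has its minimum £9 at Q = 6; price £297 clears that bar, so the firm operates.
With MC = 117 - 72Q + 9Q^2, P = MC on the upward-sloping part at Q* = 10.
TR = 297·10 = 2970. TC = 2459 + 570 = 3029. Profit = 2970 − 3029 = -£59.
By producing, the firm covers all variable cost plus £2400 of fixed cost; shutting down would lose the full £2459.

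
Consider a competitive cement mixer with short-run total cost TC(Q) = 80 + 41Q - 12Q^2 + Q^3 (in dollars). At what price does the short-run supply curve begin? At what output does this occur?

$5 per unit, at Q = 6

The firm shuts down when price falls below the minimum of average variable cost. AVC = VC/Q = 41 - 12Q + Q^2.
At the minimum of AVC, MC = AVC. MC = 41 - 24Q + 3Q^2; setting MC = AVC gives 2Q^2 - 12Q = 0, so Q = 6. min AVC = 5.
So the shutdown price is $5.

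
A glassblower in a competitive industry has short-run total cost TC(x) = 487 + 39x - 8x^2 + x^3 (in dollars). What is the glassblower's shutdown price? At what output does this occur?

$23 per unit, at x = 4

The firm shuts down when price falls below the minimum of average variable cost. AVC = VC/x = 39 - 8x + x^2.
At the minimum of AVC, MC = AVC. MC = 39 - 16x + 3x^2; setting MC = AVC gives 2x^2 - 8x = 0, so x = 4. min AVC = 23.
So the shutdown price is $23.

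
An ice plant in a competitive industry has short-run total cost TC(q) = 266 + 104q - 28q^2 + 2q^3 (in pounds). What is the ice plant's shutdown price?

The shutdown price is the minimum of AVC. VC = 104q - 28q^2 + 2q^3, so AVC = 104 - 28q + 2q^2.
dAVC/dq = -28 + 4q = 0 gives q = 7. min AVC = 104 - 28·7 + 2·7^2 = 6.
The firm shuts down for any P below £6.

£6 per unit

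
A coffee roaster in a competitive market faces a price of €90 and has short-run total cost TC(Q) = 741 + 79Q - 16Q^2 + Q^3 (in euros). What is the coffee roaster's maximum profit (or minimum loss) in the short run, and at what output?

Profit = -€15 at Q = 11

AVC = 79 - 16Q + Q^2 has its minimum €15 at Q = 8; price €90 clears that bar, so the firm operates.
MC = 79 - 32Q + 3Q^2. Setting P = MC and taking the root on the rising branch gives Q* = 11.
TR = 90·11 = 990. TC = 741 + 264 = 1005. Profit = 990 − 1005 = -€15.
That loss of €15 beats the €741 the firm would lose by shutting down; producing recovers €726 of fixed cost.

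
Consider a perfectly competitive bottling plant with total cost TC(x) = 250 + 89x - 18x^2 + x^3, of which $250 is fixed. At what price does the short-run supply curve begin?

Short-run supply begins at min AVC. From VC = 89x - 18x^2 + x^3, AVC = 89 - 18x + x^2.
dAVC/dx = -18 + 2x = 0 gives x = 9. min AVC = 89 - 18·9 + 9^2 = 8.
The firm shuts down for any P below $8.

$8 per unit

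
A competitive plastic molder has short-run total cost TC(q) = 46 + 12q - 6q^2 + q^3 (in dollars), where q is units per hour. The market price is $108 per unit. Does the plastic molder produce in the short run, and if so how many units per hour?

Variable cost is VC = 12q - 6q^2 + q^3, so AVC = VC/q = 12 - 6q + q^2 and MC = dTC/dq = 12 - 12q + 3q^2.
The AVC parabola has its vertex at q = 6/2 = 3, where AVC = 12 - 6·3 + 3^2 = $3.
P = $108 exceeds min AVC = $3, so the firm stays open.
Set P = MC: 108 = 12 - 12q + 3q^2 → -96 - 12q + 3q^2 = 0. The roots are q = -4 and q = 8; the profit-maximizing output is on the rising part of MC, so q* = 8.
Check: AVC at q = 8 is $28 ≤ P, so revenue covers variable cost.
Profit = P·q − TC = 108·8 − 270 = $594.

Produce at q = 8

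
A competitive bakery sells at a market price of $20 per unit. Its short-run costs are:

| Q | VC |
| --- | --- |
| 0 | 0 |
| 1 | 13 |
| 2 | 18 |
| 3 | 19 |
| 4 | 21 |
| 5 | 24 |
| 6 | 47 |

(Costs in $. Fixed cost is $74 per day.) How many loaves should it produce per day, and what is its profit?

Profit at each row (π = 20Q − TC): Q=0: -74; Q=1: -67; Q=2: -52; Q=3: -33; Q=4: -15; Q=5: 2; Q=6: -1.
Profit is maximized at Q = 5. AVC there is 24/5 = $4.80 ≤ P, so producing beats shutting down (which would give -$74).

Q = 5; profit = $2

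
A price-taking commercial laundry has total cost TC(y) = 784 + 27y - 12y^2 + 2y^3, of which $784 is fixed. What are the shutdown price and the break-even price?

Shutdown price = $9; break-even price = $153

Shutdown price = min AVC. AVC = 27 - 12y + 2y^2, with vertex at y = 3 and minimum $9.
ATC = 784/y + 27 - 12y + 2y^2. Setting dATC/dy = −784/y^2 − 12 + 4y = 0 gives y = 7 (since 4·7^3 − 12·7^2 = 784).
min ATC = 784/7 + 27 − 12·7 + 2·7^2 = $153. That is the break-even price.
For $9 ≤ P < $153 the firm produces at a loss; below $9 it shuts down.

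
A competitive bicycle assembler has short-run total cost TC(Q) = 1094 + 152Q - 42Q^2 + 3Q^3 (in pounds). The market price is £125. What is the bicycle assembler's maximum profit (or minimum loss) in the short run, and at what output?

AVC = 152 - 42Q + 3Q^2 has its minimum £5 at Q = 7; price £125 clears that bar, so the firm operates.
With MC = 152 - 84Q + 9Q^2, P = MC on the upward-sloping part at Q* = 9.
TR = 125·9 = 1125. TC = 1094 + 153 = 1247. Profit = 1125 − 1247 = -£122.
By producing, the firm covers all variable cost plus £972 of fixed cost; shutting down would lose the full £1094.

Profit = -£122 at Q = 9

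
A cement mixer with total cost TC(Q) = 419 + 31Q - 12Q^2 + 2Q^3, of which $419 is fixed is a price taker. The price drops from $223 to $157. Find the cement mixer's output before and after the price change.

MC = 31 - 24Q + 6Q^2; the shutdown threshold is min AVC = $13 (at Q = 3).
At P = $223 ≥ min AVC, set P = MC on the rising branch: Q = 8.
At P = $157 ≥ min AVC, set P = MC: Q = 7. The firm stays open but cuts output.

Output falls from 8 to 7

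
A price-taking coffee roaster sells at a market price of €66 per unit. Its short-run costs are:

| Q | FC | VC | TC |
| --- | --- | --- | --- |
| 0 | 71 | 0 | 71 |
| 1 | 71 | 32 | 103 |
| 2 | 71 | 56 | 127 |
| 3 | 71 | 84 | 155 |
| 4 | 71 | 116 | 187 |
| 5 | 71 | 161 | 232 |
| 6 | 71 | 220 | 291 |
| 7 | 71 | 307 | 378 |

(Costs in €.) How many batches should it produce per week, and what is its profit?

Q = 6; profit = €105

Tabulate TR − TC: Q=0: -71; Q=1: -37; Q=2: 5; Q=3: 43; Q=4: 77; Q=5: 98; Q=6: 105; Q=7: 84.
Profit is maximized at Q = 6. AVC there is 220/6 = €36.67 ≤ P, so producing beats shutting down (which would give -€71).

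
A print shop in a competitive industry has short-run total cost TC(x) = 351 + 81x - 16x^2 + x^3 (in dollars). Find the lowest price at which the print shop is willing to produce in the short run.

The shutdown price is the minimum of AVC. VC = 81x - 16x^2 + x^3, so AVC = 81 - 16x + x^2.
At the minimum of AVC, MC = AVC. MC = 81 - 32x + 3x^2; setting MC = AVC gives 2x^2 - 16x = 0, so x = 8. min AVC = 17.
The firm shuts down for any P below $17.

$17 per unit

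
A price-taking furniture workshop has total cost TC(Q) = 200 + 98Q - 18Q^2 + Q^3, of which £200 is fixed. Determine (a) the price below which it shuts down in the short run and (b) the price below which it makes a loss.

Shutdown price = £17; break-even price = £38

Shutdown price = min AVC. AVC = 98 - 18Q + Q^2, with vertex at Q = 9 and minimum £17.
ATC = 200/Q + 98 - 18Q + Q^2. Setting dATC/dQ = −200/Q^2 − 18 + 2Q = 0 gives Q = 10 (since 2·10^3 − 18·10^2 = 200).
min ATC = 200/10 + 98 − 18·10 + 10^2 = £38. That is the break-even price.
Between these two prices the firm operates at a loss; above £38 it earns a profit.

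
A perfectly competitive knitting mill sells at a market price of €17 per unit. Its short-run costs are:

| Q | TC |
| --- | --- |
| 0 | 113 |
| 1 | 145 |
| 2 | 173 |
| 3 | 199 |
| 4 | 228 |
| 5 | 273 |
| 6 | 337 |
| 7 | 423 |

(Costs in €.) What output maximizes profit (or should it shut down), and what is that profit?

Profit at each row (π = 17Q − TC): Q=0: -113; Q=1: -128; Q=2: -139; Q=3: -148; Q=4: -160; Q=5: -188; Q=6: -235; Q=7: -304.
Profit is highest at Q = 0. Equivalently, the lowest AVC in the table is 86/3 ≈ €28.67 at Q = 3, and P = €17 falls below it — price never covers variable cost, so the firm shuts down and loses only its fixed cost.

Q = 0 (shut down); profit = -€113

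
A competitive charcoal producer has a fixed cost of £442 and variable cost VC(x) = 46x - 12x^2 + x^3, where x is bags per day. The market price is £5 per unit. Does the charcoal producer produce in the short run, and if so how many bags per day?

Strip out fixed cost: VC = 46x - 12x^2 + x^3. Then AVC = 46 - 12x + x^2 and MC = 46 - 24x + 3x^2.
The AVC parabola has its vertex at x = 12/2 = 6, where AVC = 46 - 12·6 + 6^2 = £10.
With P < min AVC (£5 < £10), every unit sold adds to the loss.
The firm minimizes its loss by shutting down and losing only its fixed cost of £442.

Shut down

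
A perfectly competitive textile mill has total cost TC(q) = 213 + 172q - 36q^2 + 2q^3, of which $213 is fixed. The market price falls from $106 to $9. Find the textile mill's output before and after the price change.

MC = 172 - 72q + 6q^2; the shutdown threshold is min AVC = $10 (at q = 9).
With P = $106 above the shutdown price, P = MC gives q = 11.
At P = $9 < min AVC = $10, price no longer covers variable cost at any output, so the firm shuts down: q = 0.

Output falls from 11 to 0 (the firm shuts down)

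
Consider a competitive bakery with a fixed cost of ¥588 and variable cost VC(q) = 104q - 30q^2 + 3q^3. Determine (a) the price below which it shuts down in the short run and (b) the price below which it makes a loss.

Shutdown price = ¥29; break-even price = ¥125

AVC = 104 - 30q + 3q^2; minimized at q = 5, giving min AVC = ¥29. That is the shutdown price.
ATC = 588/q + 104 - 30q + 3q^2. Setting dATC/dq = −588/q^2 − 30 + 6q = 0 gives q = 7 (since 6·7^3 − 30·7^2 = 588).
min ATC = 588/7 + 104 − 30·7 + 3·7^2 = ¥125. That is the break-even price.
For ¥29 ≤ P < ¥125 the firm produces at a loss; below ¥29 it shuts down.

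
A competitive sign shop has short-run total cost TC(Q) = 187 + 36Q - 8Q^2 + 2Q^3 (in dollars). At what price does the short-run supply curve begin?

Short-run supply begins at min AVC. From VC = 36Q - 8Q^2 + 2Q^3, AVC = 36 - 8Q + 2Q^2.
dAVC/dQ = -8 + 4Q = 0 gives Q = 2. min AVC = 36 - 8·2 + 2·2^2 = 28.
So the shutdown price is $28.

$28 per unit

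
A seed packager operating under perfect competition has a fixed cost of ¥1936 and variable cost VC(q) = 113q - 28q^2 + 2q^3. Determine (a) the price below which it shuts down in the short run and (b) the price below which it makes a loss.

Shutdown price = min AVC. AVC = 113 - 28q + 2q^2, with vertex at q = 7 and minimum ¥15.
ATC = 1936/q + 113 - 28q + 2q^2. Setting dATC/dq = −1936/q^2 − 28 + 4q = 0 gives q = 11 (since 4·11^3 − 28·11^2 = 1936).
min ATC = 1936/11 + 113 − 28·11 + 2·11^2 = ¥223. That is the break-even price.
Between these two prices the firm operates at a loss; above ¥223 it earns a profit.

Shutdown price = ¥15; break-even price = ¥223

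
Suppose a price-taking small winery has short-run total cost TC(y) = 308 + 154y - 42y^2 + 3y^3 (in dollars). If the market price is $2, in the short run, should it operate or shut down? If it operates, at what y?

From TC, MC = TC'(y) = 154 - 84y + 9y^2 and AVC = VC/y = 154 - 42y + 3y^2.
AVC is minimized where dAVC/dy = -42 + 6y = 0, at y = 7; min AVC = 154 - 42·7 + 3·7^2 = $7.
Since P = $2 < min AVC = $7, price fails to cover variable cost at any output.
Best response: produce nothing and absorb the $308 fixed cost.

Shut down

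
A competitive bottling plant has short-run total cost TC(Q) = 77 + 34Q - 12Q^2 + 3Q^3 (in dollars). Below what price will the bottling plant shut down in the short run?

$22 per unit

Short-run supply begins at min AVC. From VC = 34Q - 12Q^2 + 3Q^3, AVC = 34 - 12Q + 3Q^2.
At the minimum of AVC, MC = AVC. MC = 34 - 24Q + 9Q^2; setting MC = AVC gives 6Q^2 - 12Q = 0, so Q = 2. min AVC = 22.
The firm shuts down for any P below $22.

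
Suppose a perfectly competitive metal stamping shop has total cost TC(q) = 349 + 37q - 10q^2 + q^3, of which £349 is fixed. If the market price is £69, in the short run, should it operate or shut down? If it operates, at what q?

Produce at q = 8

Variable cost is VC = 37q - 10q^2 + q^3, so AVC = VC/q = 37 - 10q + q^2 and MC = dTC/dq = 37 - 20q + 3q^2.
AVC hits its minimum where MC = AVC, at q = 5, giving min AVC = 37 - 10·5 + 5^2 = £12.
P = £69 exceeds min AVC = £12, so the firm stays open.
Set P = MC: 69 = 37 - 20q + 3q^2 → -32 - 20q + 3q^2 = 0. The roots are q = -4/3 and q = 8; the profit-maximizing output is on the rising part of MC, so q* = 8.
Check: AVC at q = 8 is £21 ≤ P, so revenue covers variable cost.
Profit = P·q − TC = 69·8 − 517 = £35.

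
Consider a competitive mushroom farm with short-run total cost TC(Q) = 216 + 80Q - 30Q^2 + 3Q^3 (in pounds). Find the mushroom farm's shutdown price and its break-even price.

Shutdown price = min AVC. AVC = 80 - 30Q + 3Q^2, with vertex at Q = 5 and minimum £5.
ATC = 216/Q + 80 - 30Q + 3Q^2. Setting dATC/dQ = −216/Q^2 − 30 + 6Q = 0 gives Q = 6 (since 6·6^3 − 30·6^2 = 216).
min ATC = 216/6 + 80 − 30·6 + 3·6^2 = £44. That is the break-even price.
Between these two prices the firm operates at a loss; above £44 it earns a profit.

Shutdown price = £5; break-even price = £44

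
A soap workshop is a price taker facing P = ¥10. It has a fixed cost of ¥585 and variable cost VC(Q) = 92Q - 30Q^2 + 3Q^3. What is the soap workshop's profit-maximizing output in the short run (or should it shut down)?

Shut down

Strip out fixed cost: VC = 92Q - 30Q^2 + 3Q^3. Then AVC = 92 - 30Q + 3Q^2 and MC = 92 - 60Q + 9Q^2.
AVC is minimized where dAVC/dQ = -30 + 6Q = 0, at Q = 5; min AVC = 92 - 30·5 + 3·5^2 = ¥17.
With P < min AVC (¥10 < ¥17), every unit sold adds to the loss.
Best response: produce nothing and absorb the ¥585 fixed cost.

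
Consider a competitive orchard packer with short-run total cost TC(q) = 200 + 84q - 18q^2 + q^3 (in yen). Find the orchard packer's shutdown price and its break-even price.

AVC = 84 - 18q + q^2; minimized at q = 9, giving min AVC = ¥3. That is the shutdown price.
ATC = 200/q + 84 - 18q + q^2. Setting dATC/dq = −200/q^2 − 18 + 2q = 0 gives q = 10 (since 2·10^3 − 18·10^2 = 200).
min ATC = 200/10 + 84 − 18·10 + 10^2 = ¥24. That is the break-even price.
Between these two prices the firm operates at a loss; above ¥24 it earns a profit.

Shutdown price = ¥3; break-even price = ¥24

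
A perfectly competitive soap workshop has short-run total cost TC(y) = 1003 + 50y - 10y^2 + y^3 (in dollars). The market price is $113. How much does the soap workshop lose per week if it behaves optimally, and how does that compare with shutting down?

AVC = 50 - 10y + y^2 has its minimum $25 at y = 5; price $113 clears that bar, so the firm operates.
MC = 50 - 20y + 3y^2. Setting P = MC and taking the root on the rising branch gives y* = 9.
TR = 113·9 = 1017. TC = 1003 + 369 = 1372. Profit = 1017 − 1372 = -$355.
That loss of $355 beats the $1003 the firm would lose by shutting down; producing recovers $648 of fixed cost.

Profit = -$355 at y = 9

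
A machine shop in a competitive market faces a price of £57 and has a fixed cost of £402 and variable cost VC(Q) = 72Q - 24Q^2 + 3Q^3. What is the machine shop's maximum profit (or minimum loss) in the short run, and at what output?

AVC = 72 - 24Q + 3Q^2 has its minimum £24 at Q = 4; price £57 clears that bar, so the firm operates.
With MC = 72 - 48Q + 9Q^2, P = MC on the upward-sloping part at Q* = 5.
TR = 57·5 = 285. TC = 402 + 135 = 537. Profit = 285 − 537 = -£252.
By producing, the firm covers all variable cost plus £150 of fixed cost; shutting down would lose the full £402.

Profit = -£252 at Q = 5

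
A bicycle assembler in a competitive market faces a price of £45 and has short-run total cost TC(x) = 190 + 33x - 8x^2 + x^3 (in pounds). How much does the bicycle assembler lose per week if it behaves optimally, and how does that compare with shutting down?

AVC = 33 - 8x + x^2; min AVC = £17 at x = 4. Since P = £45 ≥ min AVC, the firm produces.
MC = 33 - 16x + 3x^2. Setting P = MC and taking the root on the rising branch gives x* = 6.
TR = 45·6 = 270. TC = 190 + 126 = 316. Profit = 270 − 316 = -£46.
By producing, the firm covers all variable cost plus £144 of fixed cost; shutting down would lose the full £190.

Profit = -£46 at x = 6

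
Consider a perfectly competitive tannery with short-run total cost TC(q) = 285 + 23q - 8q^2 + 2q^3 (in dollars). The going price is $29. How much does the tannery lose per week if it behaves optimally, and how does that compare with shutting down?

Profit = -$249 at q = 3

AVC = 23 - 8q + 2q^2 has its minimum $15 at q = 2; price $29 clears that bar, so the firm operates.
With MC = 23 - 16q + 6q^2, P = MC on the upward-sloping part at q* = 3.
TR = 29·3 = 87. TC = 285 + 51 = 336. Profit = 87 − 336 = -$249.
Shutting down would mean losing the fixed cost of $285, so operating at a loss of $249 is better by $36.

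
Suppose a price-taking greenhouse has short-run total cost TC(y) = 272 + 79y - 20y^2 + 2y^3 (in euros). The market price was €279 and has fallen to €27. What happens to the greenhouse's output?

Output falls from 10 to 0 (the firm shuts down)

MC = 79 - 40y + 6y^2; the shutdown threshold is min AVC = €29 (at y = 5).
At P = €279 ≥ min AVC, set P = MC on the rising branch: y = 10.
At P = €27 < min AVC = €29, price no longer covers variable cost at any output, so the firm shuts down: y = 0.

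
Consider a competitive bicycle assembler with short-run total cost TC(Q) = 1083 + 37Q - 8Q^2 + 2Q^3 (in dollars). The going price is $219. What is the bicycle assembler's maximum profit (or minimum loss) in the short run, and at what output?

AVC = 37 - 8Q + 2Q^2; min AVC = $29 at Q = 2. Since P = $219 ≥ min AVC, the firm produces.
MC = 37 - 16Q + 6Q^2. Setting P = MC and taking the root on the rising branch gives Q* = 7.
TR = 219·7 = 1533. TC = 1083 + 553 = 1636. Profit = 1533 − 1636 = -$103.
Shutting down would mean losing the fixed cost of $1083, so operating at a loss of $103 is better by $980.

Profit = -$103 at Q = 7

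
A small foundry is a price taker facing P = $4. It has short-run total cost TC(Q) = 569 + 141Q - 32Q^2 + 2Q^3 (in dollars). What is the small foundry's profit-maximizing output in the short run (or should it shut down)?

Shut down

Strip out fixed cost: VC = 141Q - 32Q^2 + 2Q^3. Then AVC = 141 - 32Q + 2Q^2 and MC = 141 - 64Q + 6Q^2.
AVC hits its minimum where MC = AVC, at Q = 8, giving min AVC = 141 - 32·8 + 2·8^2 = $13.
P = $4 lies below min AVC = $13; no output level covers variable cost.
Shutting down limits the loss to fixed cost, $569.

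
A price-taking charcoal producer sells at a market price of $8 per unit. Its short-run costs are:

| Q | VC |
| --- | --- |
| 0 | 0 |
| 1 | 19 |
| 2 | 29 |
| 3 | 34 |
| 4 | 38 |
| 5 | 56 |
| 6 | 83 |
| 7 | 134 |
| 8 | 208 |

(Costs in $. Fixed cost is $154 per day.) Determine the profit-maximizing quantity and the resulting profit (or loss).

Compute π = P·Q − TC at each output: Q=0: -154; Q=1: -165; Q=2: -167; Q=3: -164; Q=4: -160; Q=5: -170; Q=6: -189; Q=7: -232; Q=8: -298.
Profit is highest at Q = 0. Equivalently, the lowest AVC in the table is 38/4 ≈ $9.50 at Q = 4, and P = $8 falls below it — price never covers variable cost, so the firm shuts down and loses only its fixed cost.

Q = 0 (shut down); profit = -$154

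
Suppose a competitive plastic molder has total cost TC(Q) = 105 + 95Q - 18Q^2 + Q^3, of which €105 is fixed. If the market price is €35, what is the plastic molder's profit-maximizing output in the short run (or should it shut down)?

Produce at Q = 10

Variable cost is VC = 95Q - 18Q^2 + Q^3, so AVC = VC/Q = 95 - 18Q + Q^2 and MC = dTC/dQ = 95 - 36Q + 3Q^2.
AVC hits its minimum where MC = AVC, at Q = 9, giving min AVC = 95 - 18·9 + 9^2 = €14.
P = €35 exceeds min AVC = €14, so the firm stays open.
P = MC gives 60 - 36Q + 3Q^2 = 0, with roots 2 and 10. Take the larger (rising MC): Q* = 10.
Check: AVC at Q = 10 is €15 ≤ P, so revenue covers variable cost.
Profit = P·Q − TC = 35·10 − 255 = €95.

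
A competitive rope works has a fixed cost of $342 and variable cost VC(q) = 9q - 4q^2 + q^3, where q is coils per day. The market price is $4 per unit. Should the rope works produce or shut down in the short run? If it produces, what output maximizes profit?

From TC, MC = TC'(q) = 9 - 8q + 3q^2 and AVC = VC/q = 9 - 4q + q^2.
The AVC parabola has its vertex at q = 4/2 = 2, where AVC = 9 - 4·2 + 2^2 = $5.
With P < min AVC ($4 < $5), every unit sold adds to the loss.
Shutting down limits the loss to fixed cost, $342.

Shut down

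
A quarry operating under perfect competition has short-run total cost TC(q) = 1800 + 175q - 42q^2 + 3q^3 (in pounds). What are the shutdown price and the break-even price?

Shutdown price = min AVC. AVC = 175 - 42q + 3q^2, with vertex at q = 7 and minimum £28.
ATC = 1800/q + 175 - 42q + 3q^2. Setting dATC/dq = −1800/q^2 − 42 + 6q = 0 gives q = 10 (since 6·10^3 − 42·10^2 = 1800).
min ATC = 1800/10 + 175 − 42·10 + 3·10^2 = £235. That is the break-even price.
Between these two prices the firm operates at a loss; above £235 it earns a profit.

Shutdown price = £28; break-even price = £235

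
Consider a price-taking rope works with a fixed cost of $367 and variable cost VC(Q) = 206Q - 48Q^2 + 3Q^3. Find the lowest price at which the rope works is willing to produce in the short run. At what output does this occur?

$14 per unit, at Q = 8

Short-run supply begins at min AVC. From VC = 206Q - 48Q^2 + 3Q^3, AVC = 206 - 48Q + 3Q^2.
At the minimum of AVC, MC = AVC. MC = 206 - 96Q + 9Q^2; setting MC = AVC gives 6Q^2 - 48Q = 0, so Q = 8. min AVC = 14.
The firm shuts down for any P below $14.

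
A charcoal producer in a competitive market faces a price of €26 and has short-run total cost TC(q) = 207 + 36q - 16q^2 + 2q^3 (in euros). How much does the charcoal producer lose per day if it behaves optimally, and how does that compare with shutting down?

Profit = -€107 at q = 5

AVC = 36 - 16q + 2q^2; min AVC = €4 at q = 4. Since P = €26 ≥ min AVC, the firm produces.
With MC = 36 - 32q + 6q^2, P = MC on the upward-sloping part at q* = 5.
TR = 26·5 = 130. TC = 207 + 30 = 237. Profit = 130 − 237 = -€107.
By producing, the firm covers all variable cost plus €100 of fixed cost; shutting down would lose the full €207.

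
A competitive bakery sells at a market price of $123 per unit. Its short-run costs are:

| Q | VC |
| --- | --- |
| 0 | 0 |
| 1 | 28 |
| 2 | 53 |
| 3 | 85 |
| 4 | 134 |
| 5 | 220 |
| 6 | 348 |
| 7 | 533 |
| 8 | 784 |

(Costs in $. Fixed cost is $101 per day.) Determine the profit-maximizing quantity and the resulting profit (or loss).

Compute π = P·Q − TC at each output: Q=0: -101; Q=1: -6; Q=2: 92; Q=3: 183; Q=4: 257; Q=5: 294; Q=6: 289; Q=7: 227; Q=8: 99.
Profit is maximized at Q = 5. AVC there is 220/5 = $44 ≤ P, so producing beats shutting down (which would give -$101).

Q = 5; profit = $294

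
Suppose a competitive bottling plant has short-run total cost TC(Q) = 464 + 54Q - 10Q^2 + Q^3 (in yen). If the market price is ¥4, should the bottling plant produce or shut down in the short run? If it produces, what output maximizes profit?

Shut down

Strip out fixed cost: VC = 54Q - 10Q^2 + Q^3. Then AVC = 54 - 10Q + Q^2 and MC = 54 - 20Q + 3Q^2.
The AVC parabola has its vertex at Q = 10/2 = 5, where AVC = 54 - 10·5 + 5^2 = ¥29.
P = ¥4 lies below min AVC = ¥29; no output level covers variable cost.
The firm minimizes its loss by shutting down and losing only its fixed cost of ¥464.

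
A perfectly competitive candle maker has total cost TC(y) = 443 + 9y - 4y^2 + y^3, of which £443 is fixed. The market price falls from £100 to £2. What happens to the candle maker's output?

Output falls from 7 to 0 (the firm shuts down)

AVC = 9 - 4y + y^2, minimized at y = 2 where min AVC = £5. MC = 9 - 8y + 3y^2.
With P = £100 above the shutdown price, P = MC gives y = 7.
At P = £2 < min AVC = £5, price no longer covers variable cost at any output, so the firm shuts down: y = 0.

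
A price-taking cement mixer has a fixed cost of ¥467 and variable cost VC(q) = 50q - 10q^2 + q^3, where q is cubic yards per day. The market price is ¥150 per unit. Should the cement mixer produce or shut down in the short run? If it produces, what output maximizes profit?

Produce at q = 10

Strip out fixed cost: VC = 50q - 10q^2 + q^3. Then AVC = 50 - 10q + q^2 and MC = 50 - 20q + 3q^2.
AVC hits its minimum where MC = AVC, at q = 5, giving min AVC = 50 - 10·5 + 5^2 = ¥25.
Since P = ¥150 ≥ min AVC = ¥25, price covers variable cost and the firm should produce.
Set P = MC: 150 = 50 - 20q + 3q^2 → -100 - 20q + 3q^2 = 0. The roots are q = -10/3 and q = 10; the profit-maximizing output is on the rising part of MC, so q* = 10.
Check: AVC at q = 10 is ¥50 ≤ P, so revenue covers variable cost.
Profit = P·q − TC = 150·10 − 967 = ¥533.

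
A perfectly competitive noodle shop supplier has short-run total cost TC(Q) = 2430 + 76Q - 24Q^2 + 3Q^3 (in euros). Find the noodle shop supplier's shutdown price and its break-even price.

Shutdown price = €28; break-even price = €373

Shutdown price = min AVC. AVC = 76 - 24Q + 3Q^2, with vertex at Q = 4 and minimum €28.
ATC = 2430/Q + 76 - 24Q + 3Q^2. Setting dATC/dQ = −2430/Q^2 − 24 + 6Q = 0 gives Q = 9 (since 6·9^3 − 24·9^2 = 2430).
min ATC = 2430/9 + 76 − 24·9 + 3·9^2 = €373. That is the break-even price.
Between these two prices the firm operates at a loss; above €373 it earns a profit.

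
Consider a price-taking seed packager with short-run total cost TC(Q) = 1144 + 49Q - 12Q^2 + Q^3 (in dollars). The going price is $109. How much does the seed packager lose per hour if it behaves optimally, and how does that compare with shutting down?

AVC = 49 - 12Q + Q^2; min AVC = $13 at Q = 6. Since P = $109 ≥ min AVC, the firm produces.
With MC = 49 - 24Q + 3Q^2, P = MC on the upward-sloping part at Q* = 10.
TR = 109·10 = 1090. TC = 1144 + 290 = 1434. Profit = 1090 − 1434 = -$344.
That loss of $344 beats the $1144 the firm would lose by shutting down; producing recovers $800 of fixed cost.

Profit = -$344 at Q = 10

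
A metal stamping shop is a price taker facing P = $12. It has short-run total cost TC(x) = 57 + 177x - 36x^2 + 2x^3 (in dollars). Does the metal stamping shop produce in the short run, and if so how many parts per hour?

Shut down

Variable cost is VC = 177x - 36x^2 + 2x^3, so AVC = VC/x = 177 - 36x + 2x^2 and MC = dTC/dx = 177 - 72x + 6x^2.
AVC hits its minimum where MC = AVC, at x = 9, giving min AVC = 177 - 36·9 + 2·9^2 = $15.
With P < min AVC ($12 < $15), every unit sold adds to the loss.
Best response: produce nothing and absorb the $57 fixed cost.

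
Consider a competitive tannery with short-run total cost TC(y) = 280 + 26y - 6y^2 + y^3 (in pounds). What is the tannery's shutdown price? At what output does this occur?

The firm shuts down when price falls below the minimum of average variable cost. AVC = VC/y = 26 - 6y + y^2.
dAVC/dy = -6 + 2y = 0 gives y = 3. min AVC = 26 - 6·3 + 3^2 = 17.
So the shutdown price is £17.

£17 per unit, at y = 3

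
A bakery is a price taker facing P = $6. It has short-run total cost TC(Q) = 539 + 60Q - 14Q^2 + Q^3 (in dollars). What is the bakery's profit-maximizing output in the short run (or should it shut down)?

Shut down

From TC, MC = TC'(Q) = 60 - 28Q + 3Q^2 and AVC = VC/Q = 60 - 14Q + Q^2.
The AVC parabola has its vertex at Q = 14/2 = 7, where AVC = 60 - 14·7 + 7^2 = $11.
Since P = $6 < min AVC = $11, price fails to cover variable cost at any output.
Best response: produce nothing and absorb the $539 fixed cost.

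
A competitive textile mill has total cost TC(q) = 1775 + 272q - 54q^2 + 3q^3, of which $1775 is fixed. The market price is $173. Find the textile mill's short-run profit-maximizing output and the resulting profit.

Profit = -$323 at q = 11

AVC = 272 - 54q + 3q^2 has its minimum $29 at q = 9; price $173 clears that bar, so the firm operates.
MC = 272 - 108q + 9q^2. Setting P = MC and taking the root on the rising branch gives q* = 11.
TR = 173·11 = 1903. TC = 1775 + 451 = 2226. Profit = 1903 − 2226 = -$323.
That loss of $323 beats the $1775 the firm would lose by shutting down; producing recovers $1452 of fixed cost.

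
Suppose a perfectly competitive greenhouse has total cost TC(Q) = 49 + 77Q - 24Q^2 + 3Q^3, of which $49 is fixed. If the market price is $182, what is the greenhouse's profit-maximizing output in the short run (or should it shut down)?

Strip out fixed cost: VC = 77Q - 24Q^2 + 3Q^3. Then AVC = 77 - 24Q + 3Q^2 and MC = 77 - 48Q + 9Q^2.
The AVC parabola has its vertex at Q = 24/6 = 4, where AVC = 77 - 24·4 + 3·4^2 = $29.
Since P = $182 ≥ min AVC = $29, price covers variable cost and the firm should produce.
P = MC gives -105 - 48Q + 9Q^2 = 0, with roots -5/3 and 7. Take the larger (rising MC): Q* = 7.
Check: AVC at Q = 7 is $56 ≤ P, so revenue covers variable cost.
Profit = P·Q − TC = 182·7 − 441 = $833.

Produce at Q = 7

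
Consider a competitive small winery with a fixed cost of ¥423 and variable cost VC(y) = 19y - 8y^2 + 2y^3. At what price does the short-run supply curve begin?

¥11 per unit

The shutdown price is the minimum of AVC. VC = 19y - 8y^2 + 2y^3, so AVC = 19 - 8y + 2y^2.
dAVC/dy = -8 + 4y = 0 gives y = 2. min AVC = 19 - 8·2 + 2·2^2 = 11.
The firm shuts down for any P below ¥11.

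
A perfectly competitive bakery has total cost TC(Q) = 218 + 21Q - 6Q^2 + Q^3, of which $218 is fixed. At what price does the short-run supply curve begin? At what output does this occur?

The shutdown price is the minimum of AVC. VC = 21Q - 6Q^2 + Q^3, so AVC = 21 - 6Q + Q^2.
dAVC/dQ = -6 + 2Q = 0 gives Q = 3. min AVC = 21 - 6·3 + 3^2 = 12.
For P < $12 the firm produces nothing.

$12 per unit, at Q = 3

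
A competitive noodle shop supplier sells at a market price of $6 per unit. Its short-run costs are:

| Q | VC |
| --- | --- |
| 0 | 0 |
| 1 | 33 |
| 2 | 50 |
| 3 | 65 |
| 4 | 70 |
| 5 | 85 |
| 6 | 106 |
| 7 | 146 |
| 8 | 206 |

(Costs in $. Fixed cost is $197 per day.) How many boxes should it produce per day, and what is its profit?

Compute π = P·Q − TC at each output: Q=0: -197; Q=1: -224; Q=2: -235; Q=3: -244; Q=4: -243; Q=5: -252; Q=6: -267; Q=7: -301; Q=8: -355.
Profit is highest at Q = 0. Equivalently, the lowest AVC in the table is 85/5 ≈ $17 at Q = 5, and P = $6 falls below it — price never covers variable cost, so the firm shuts down and loses only its fixed cost.

Q = 0 (shut down); profit = -$197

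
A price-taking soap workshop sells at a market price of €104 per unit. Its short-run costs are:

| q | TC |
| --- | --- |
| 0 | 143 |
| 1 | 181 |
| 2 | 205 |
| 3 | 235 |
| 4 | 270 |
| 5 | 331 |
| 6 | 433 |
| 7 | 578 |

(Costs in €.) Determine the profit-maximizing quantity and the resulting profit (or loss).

q = 6; profit = €191

Profit at each row (π = 104q − TC): q=0: -143; q=1: -77; q=2: 3; q=3: 77; q=4: 146; q=5: 189; q=6: 191; q=7: 150.
Profit is maximized at q = 6. AVC there is 290/6 = €48.33 ≤ P, so producing beats shutting down (which would give -€143).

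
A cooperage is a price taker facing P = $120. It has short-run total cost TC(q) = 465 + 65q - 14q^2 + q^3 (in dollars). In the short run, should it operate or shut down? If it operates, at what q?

Variable cost is VC = 65q - 14q^2 + q^3, so AVC = VC/q = 65 - 14q + q^2 and MC = dTC/dq = 65 - 28q + 3q^2.
AVC is minimized where dAVC/dq = -14 + 2q = 0, at q = 7; min AVC = 65 - 14·7 + 7^2 = $16.
Because $120 ≥ $16, revenue can cover variable cost; the firm operates.
Set P = MC: 120 = 65 - 28q + 3q^2 → -55 - 28q + 3q^2 = 0. The roots are q = -5/3 and q = 11; the profit-maximizing output is on the rising part of MC, so q* = 11.
Check: AVC at q = 11 is $32 ≤ P, so revenue covers variable cost.
Profit = P·q − TC = 120·11 − 817 = $503.

Produce at q = 11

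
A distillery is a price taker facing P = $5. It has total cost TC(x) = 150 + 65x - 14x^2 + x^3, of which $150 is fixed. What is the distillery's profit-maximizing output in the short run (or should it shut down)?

Strip out fixed cost: VC = 65x - 14x^2 + x^3. Then AVC = 65 - 14x + x^2 and MC = 65 - 28x + 3x^2.
AVC hits its minimum where MC = AVC, at x = 7, giving min AVC = 65 - 14·7 + 7^2 = $16.
With P < min AVC ($5 < $16), every unit sold adds to the loss.
The firm minimizes its loss by shutting down and losing only its fixed cost of $150.

Shut down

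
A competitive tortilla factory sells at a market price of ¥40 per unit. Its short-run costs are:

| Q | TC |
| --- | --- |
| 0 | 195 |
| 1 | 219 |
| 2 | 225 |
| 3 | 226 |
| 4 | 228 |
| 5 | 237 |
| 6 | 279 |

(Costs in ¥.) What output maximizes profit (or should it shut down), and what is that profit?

Compute π = P·Q − TC at each output: Q=0: -195; Q=1: -179; Q=2: -145; Q=3: -106; Q=4: -68; Q=5: -37; Q=6: -39.
Profit is maximized at Q = 5. AVC there is 42/5 = ¥8.40 ≤ P, so producing beats shutting down (which would give -¥195).

Q = 5; profit = -¥37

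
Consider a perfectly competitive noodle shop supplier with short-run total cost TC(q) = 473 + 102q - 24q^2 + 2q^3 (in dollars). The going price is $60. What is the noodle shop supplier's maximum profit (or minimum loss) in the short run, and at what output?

AVC = 102 - 24q + 2q^2 has its minimum $30 at q = 6; price $60 clears that bar, so the firm operates.
MC = 102 - 48q + 6q^2. Setting P = MC and taking the root on the rising branch gives q* = 7.
TR = 60·7 = 420. TC = 473 + 224 = 697. Profit = 420 − 697 = -$277.
By producing, the firm covers all variable cost plus $196 of fixed cost; shutting down would lose the full $473.

Profit = -$277 at q = 7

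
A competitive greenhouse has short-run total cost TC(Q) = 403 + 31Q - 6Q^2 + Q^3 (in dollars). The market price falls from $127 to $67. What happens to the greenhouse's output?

MC = 31 - 12Q + 3Q^2; the shutdown threshold is min AVC = $22 (at Q = 3).
With P = $127 above the shutdown price, P = MC gives Q = 8.
At P = $67 ≥ min AVC, set P = MC: Q = 6. The firm stays open but cuts output.

Output falls from 8 to 6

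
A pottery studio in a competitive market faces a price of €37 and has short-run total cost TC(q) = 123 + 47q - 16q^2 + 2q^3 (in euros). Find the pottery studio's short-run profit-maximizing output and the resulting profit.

Profit = -€23 at q = 5

AVC = 47 - 16q + 2q^2; min AVC = €15 at q = 4. Since P = €37 ≥ min AVC, the firm produces.
MC = 47 - 32q + 6q^2. Setting P = MC and taking the root on the rising branch gives q* = 5.
TR = 37·5 = 185. TC = 123 + 85 = 208. Profit = 185 − 208 = -€23.
That loss of €23 beats the €123 the firm would lose by shutting down; producing recovers €100 of fixed cost.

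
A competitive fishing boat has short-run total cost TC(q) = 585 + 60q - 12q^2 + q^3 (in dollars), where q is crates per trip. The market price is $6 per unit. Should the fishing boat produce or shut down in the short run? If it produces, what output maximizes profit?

From TC, MC = TC'(q) = 60 - 24q + 3q^2 and AVC = VC/q = 60 - 12q + q^2.
AVC hits its minimum where MC = AVC, at q = 6, giving min AVC = 60 - 12·6 + 6^2 = $24.
Since P = $6 < min AVC = $24, price fails to cover variable cost at any output.
Shutting down limits the loss to fixed cost, $585.

Shut down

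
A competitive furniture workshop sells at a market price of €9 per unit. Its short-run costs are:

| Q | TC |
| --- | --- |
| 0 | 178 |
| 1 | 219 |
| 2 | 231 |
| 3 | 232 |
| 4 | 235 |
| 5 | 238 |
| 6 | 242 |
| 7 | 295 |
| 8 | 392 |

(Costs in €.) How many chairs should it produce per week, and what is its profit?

Q = 0 (shut down); profit = -€178

Profit at each row (π = 9Q − TC): Q=0: -178; Q=1: -210; Q=2: -213; Q=3: -205; Q=4: -199; Q=5: -193; Q=6: -188; Q=7: -232; Q=8: -320.
Profit is highest at Q = 0. Equivalently, the lowest AVC in the table is 64/6 ≈ €10.67 at Q = 6, and P = €9 falls below it — price never covers variable cost, so the firm shuts down and loses only its fixed cost.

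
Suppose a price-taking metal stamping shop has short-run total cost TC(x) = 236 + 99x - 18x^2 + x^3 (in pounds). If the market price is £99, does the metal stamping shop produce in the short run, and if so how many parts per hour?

Produce at x = 12

From TC, MC = TC'(x) = 99 - 36x + 3x^2 and AVC = VC/x = 99 - 18x + x^2.
AVC is minimized where dAVC/dx = -18 + 2x = 0, at x = 9; min AVC = 99 - 18·9 + 9^2 = £18.
Because £99 ≥ £18, revenue can cover variable cost; the firm operates.
Solving P = MC: -36x + 3x^2 = 0 ⇒ x = 0 or 12. On the upward-sloping branch, x* = 12.
Check: AVC at x = 12 is £27 ≤ P, so revenue covers variable cost.
Profit = P·x − TC = 99·12 − 560 = £628.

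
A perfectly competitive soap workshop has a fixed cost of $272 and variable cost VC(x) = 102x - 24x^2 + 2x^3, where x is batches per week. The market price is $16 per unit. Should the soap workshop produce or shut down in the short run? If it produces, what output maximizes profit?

Strip out fixed cost: VC = 102x - 24x^2 + 2x^3. Then AVC = 102 - 24x + 2x^2 and MC = 102 - 48x + 6x^2.
AVC hits its minimum where MC = AVC, at x = 6, giving min AVC = 102 - 24·6 + 2·6^2 = $30.
With P < min AVC ($16 < $30), every unit sold adds to the loss.
Shutting down limits the loss to fixed cost, $272.

Shut down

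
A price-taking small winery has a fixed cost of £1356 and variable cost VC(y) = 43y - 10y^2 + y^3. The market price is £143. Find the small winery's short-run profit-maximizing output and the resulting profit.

Profit = -£356 at y = 10

AVC = 43 - 10y + y^2 has its minimum £18 at y = 5; price £143 clears that bar, so the firm operates.
MC = 43 - 20y + 3y^2. Setting P = MC and taking the root on the rising branch gives y* = 10.
TR = 143·10 = 1430. TC = 1356 + 430 = 1786. Profit = 1430 − 1786 = -£356.
By producing, the firm covers all variable cost plus £1000 of fixed cost; shutting down would lose the full £1356.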